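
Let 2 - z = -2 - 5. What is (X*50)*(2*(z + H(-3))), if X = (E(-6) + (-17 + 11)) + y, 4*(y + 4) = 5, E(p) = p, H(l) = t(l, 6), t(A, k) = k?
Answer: -22125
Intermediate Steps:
H(l) = 6
y = -11/4 (y = -4 + (¼)*5 = -4 + 5/4 = -11/4 ≈ -2.7500)
z = 9 (z = 2 - (-2 - 5) = 2 - 1*(-7) = 2 + 7 = 9)
X = -59/4 (X = (-6 + (-17 + 11)) - 11/4 = (-6 - 6) - 11/4 = -12 - 11/4 = -59/4 ≈ -14.750)
(X*50)*(2*(z + H(-3))) = (-59/4*50)*(2*(9 + 6)) = -1475*15 = -1475/2*30 = -22125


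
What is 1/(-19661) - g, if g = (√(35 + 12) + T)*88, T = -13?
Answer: 22492183/19661 - 88*√47 ≈ 540.70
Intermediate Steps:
g = -1144 + 88*√47 (g = (√(35 + 12) - 13)*88 = (√47 - 13)*88 = (-13 + √47)*88 = -1144 + 88*√47 ≈ -540.70)
1/(-19661) - g = 1/(-19661) - (-1144 + 88*√47) = -1/19661 + (1144 - 88*√47) = 22492183/19661 - 88*√47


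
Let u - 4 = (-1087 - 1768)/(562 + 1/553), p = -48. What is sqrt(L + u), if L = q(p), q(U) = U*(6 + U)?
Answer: 5*sqrt(7784728589919)/310787 ≈ 44.888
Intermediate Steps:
L = 2016 (L = -48*(6 - 48) = -48*(-42) = 2016)
u = -335667/310787 (u = 4 + (-1087 - 1768)/(562 + 1/553) = 4 - 2855/(562 + 1/553) = 4 - 2855/310787/553 = 4 - 2855*553/310787 = 4 - 1578815/310787 = -335667/310787 ≈ -1.0801)
sqrt(L + u) = sqrt(2016 - 335667/310787) = sqrt(626210925/310787) = 5*sqrt(7784728589919)/310787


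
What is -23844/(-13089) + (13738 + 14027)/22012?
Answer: 296090071/96038356 ≈ 3.0830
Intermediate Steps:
-23844/(-13089) + (13738 + 14027)/22012 = -23844*(-1/13089) + 27765*(1/22012) = 7948/4363 + 27765/22012 = 296090071/96038356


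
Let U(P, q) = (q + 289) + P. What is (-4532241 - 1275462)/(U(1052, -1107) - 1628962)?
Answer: 5807703/1628728 ≈ 3.5658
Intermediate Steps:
U(P, q) = 289 + P + q (U(P, q) = (289 + q) + P = 289 + P + q)
(-4532241 - 1275462)/(U(1052, -1107) - 1628962) = (-4532241 - 1275462)/((289 + 1052 - 1107) - 1628962) = -5807703/(234 - 1628962) = -5807703/(-1628728) = -5807703*(-1/1628728) = 5807703/1628728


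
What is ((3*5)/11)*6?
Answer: 90/11 ≈ 8.1818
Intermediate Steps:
((3*5)/11)*6 = (15*(1/11))*6 = (15/11)*6 = 90/11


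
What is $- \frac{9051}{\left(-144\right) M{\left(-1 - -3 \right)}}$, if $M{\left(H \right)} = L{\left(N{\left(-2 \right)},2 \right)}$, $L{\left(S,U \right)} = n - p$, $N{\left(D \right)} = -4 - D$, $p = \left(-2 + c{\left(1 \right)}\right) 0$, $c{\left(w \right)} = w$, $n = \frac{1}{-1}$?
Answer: $- \frac{3017}{48} \approx -62.854$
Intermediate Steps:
$n = -1$
$p = 0$ ($p = \left(-2 + 1\right) 0 = \left(-1\right) 0 = 0$)
$L{\left(S,U \right)} = -1$ ($L{\left(S,U \right)} = -1 - 0 = -1 + 0 = -1$)
$M{\left(H \right)} = -1$
$- \frac{9051}{\left(-144\right) M{\left(-1 - -3 \right)}} = - \frac{9051}{\left(-144\right) \left(-1\right)} = - \frac{9051}{144} = \left(-9051\right) \frac{1}{144} = - \frac{3017}{48}$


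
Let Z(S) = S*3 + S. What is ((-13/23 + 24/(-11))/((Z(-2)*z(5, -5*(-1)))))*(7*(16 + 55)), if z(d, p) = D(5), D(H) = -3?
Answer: -345415/6072 ≈ -56.887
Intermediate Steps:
Z(S) = 4*S (Z(S) = 3*S + S = 4*S)
z(d, p) = -3
((-13/23 + 24/(-11))/((Z(-2)*z(5, -5*(-1)))))*(7*(16 + 55)) = ((-13/23 + 24/(-11))/(((4*(-2))*(-3))))*(7*(16 + 55)) = ((-13*1/23 + 24*(-1/11))/((-8*(-3))))*(7*71) = ((-13/23 - 24/11)/24)*497 = -695/253*1/24*497 = -695/6072*497 = -345415/6072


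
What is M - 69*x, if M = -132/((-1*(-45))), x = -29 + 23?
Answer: 6166/15 ≈ 411.07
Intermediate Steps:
x = -6
M = -44/15 (M = -132/45 = -132*1/45 = -44/15 ≈ -2.9333)
M - 69*x = -44/15 - 69*(-6) = -44/15 + 414 = 6166/15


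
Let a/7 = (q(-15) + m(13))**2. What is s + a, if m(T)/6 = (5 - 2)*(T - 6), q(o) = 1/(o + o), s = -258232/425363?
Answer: 42521557183181/382826700 ≈ 1.1107e+5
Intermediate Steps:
s = -258232/425363 (s = -258232*1/425363 = -258232/425363 ≈ -0.60709)
q(o) = 1/(2*o)
m(T) = -108 + 18*T (m(T) = 6*((5 - 2)*(T - 6)) = 6*(3*(-6 + T)) = 6*(-18 + 3*T) = -108 + 18*T)
a = 99965887/900 (a = 7*((1/2)/(-15) + (-108 + 18*13))**2 = 7*((1/2)*(-1/15) + (-108 + 234))**2 = 7*(-1/30 + 126)**2 = 7*(3779/30)**2 = 7*(14280841/900) = 99965887/900 ≈ 1.1107e+5)
s + a = -258232/425363 + 99965887/900 = 42521557183181/382826700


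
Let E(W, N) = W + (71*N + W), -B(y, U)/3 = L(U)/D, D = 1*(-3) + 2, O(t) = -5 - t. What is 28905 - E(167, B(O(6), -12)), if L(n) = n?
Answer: 31127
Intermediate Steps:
D = -1 (D = -3 + 2 = -1)
B(y, U) = 3*U (B(y, U) = -3*U/(-1) = -3*U*(-1) = -(-3)*U = 3*U)
E(W, N) = 2*W + 71*N (E(W, N) = W + (W + 71*N) = 2*W + 71*N)
28905 - E(167, B(O(6), -12)) = 28905 - (2*167 + 71*(3*(-12))) = 28905 - (334 + 71*(-36)) = 28905 - (334 - 2556) = 28905 - 1*(-2222) = 28905 + 2222 = 31127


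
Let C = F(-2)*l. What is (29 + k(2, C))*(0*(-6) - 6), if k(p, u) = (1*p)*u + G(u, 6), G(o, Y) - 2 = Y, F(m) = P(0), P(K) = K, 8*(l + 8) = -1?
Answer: -222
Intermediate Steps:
l = -65/8 (l = -8 + (1/8)*(-1) = -8 - 1/8 = -65/8 ≈ -8.1250)
F(m) = 0
G(o, Y) = 2 + Y
C = 0 (C = 0*(-65/8) = 0)
k(p, u) = 8 + p*u (k(p, u) = (1*p)*u + (2 + 6) = p*u + 8 = 8 + p*u)
(29 + k(2, C))*(0*(-6) - 6) = (29 + (8 + 2*0))*(0*(-6) - 6) = (29 + (8 + 0))*(0 - 6) = (29 + 8)*(-6) = 37*(-6) = -222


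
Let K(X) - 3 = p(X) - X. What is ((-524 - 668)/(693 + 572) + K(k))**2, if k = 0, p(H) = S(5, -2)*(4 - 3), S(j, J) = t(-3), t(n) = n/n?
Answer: 14961424/1600225 ≈ 9.3496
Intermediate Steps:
t(n) = 1
S(j, J) = 1
p(H) = 1 (p(H) = 1*(4 - 3) = 1*1 = 1)
K(X) = 4 - X (K(X) = 3 + (1 - X) = 4 - X)
((-524 - 668)/(693 + 572) + K(k))**2 = ((-524 - 668)/(693 + 572) + (4 - 1*0))**2 = (-1192/1265 + (4 + 0))**2 = (-1192*1/1265 + 4)**2 = (-1192/1265 + 4)**2 = (3868/1265)**2 = 14961424/1600225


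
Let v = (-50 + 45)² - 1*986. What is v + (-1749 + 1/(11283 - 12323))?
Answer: -2818401/1040 ≈ -2710.0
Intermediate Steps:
v = -961 (v = (-5)² - 986 = 25 - 986 = -961)
v + (-1749 + 1/(11283 - 12323)) = -961 + (-1749 + 1/(11283 - 12323)) = -961 + (-1749 + 1/(-1040)) = -961 + (-1749 - 1/1040) = -961 - 1818961/1040 = -2818401/1040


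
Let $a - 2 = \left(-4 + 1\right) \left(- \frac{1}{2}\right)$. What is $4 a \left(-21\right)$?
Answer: $-294$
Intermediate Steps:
$a = \frac{7}{2}$ ($a = 2 + \left(-4 + 1\right) \left(- \frac{1}{2}\right) = 2 - 3 \left(\left(-1\right) \frac{1}{2}\right) = 2 - - \frac{3}{2} = 2 + \frac{3}{2} = \frac{7}{2} \approx 3.5$)
$4 a \left(-21\right) = 4 \cdot \frac{7}{2} \left(-21\right) = 14 \left(-21\right) = -294$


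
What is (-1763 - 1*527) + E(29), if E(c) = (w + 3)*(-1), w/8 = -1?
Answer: -2285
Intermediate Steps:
w = -8 (w = 8*(-1) = -8)
E(c) = 5 (E(c) = (-8 + 3)*(-1) = -5*(-1) = 5)
(-1763 - 1*527) + E(29) = (-1763 - 1*527) + 5 = (-1763 - 527) + 5 = -2290 + 5 = -2285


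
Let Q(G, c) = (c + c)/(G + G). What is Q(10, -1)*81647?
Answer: -81647/10 ≈ -8164.7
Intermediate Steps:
Q(G, c) = c/G (Q(G, c) = (2*c)/((2*G)) = (2*c)*(1/(2*G)) = c/G)
Q(10, -1)*81647 = -1/10*81647 = -1*⅒*81647 = -⅒*81647 = -81647/10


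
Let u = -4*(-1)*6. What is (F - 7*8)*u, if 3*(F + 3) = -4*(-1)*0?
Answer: -1416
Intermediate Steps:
F = -3 (F = -3 + (-4*(-1)*0)/3 = -3 + (4*0)/3 = -3 + (⅓)*0 = -3 + 0 = -3)
u = 24 (u = 4*6 = 24)
(F - 7*8)*u = (-3 - 7*8)*24 = (-3 - 56)*24 = -59*24 = -1416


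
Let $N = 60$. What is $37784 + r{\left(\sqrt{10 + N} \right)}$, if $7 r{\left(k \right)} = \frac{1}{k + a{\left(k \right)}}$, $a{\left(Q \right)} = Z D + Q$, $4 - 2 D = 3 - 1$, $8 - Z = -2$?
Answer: $\frac{4760783}{126} + \frac{\sqrt{70}}{630} \approx 37784.0$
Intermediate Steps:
$Z = 10$ ($Z = 8 - -2 = 8 + 2 = 10$)
$D = 1$ ($D = 2 - \frac{3 - 1}{2} = 2 - 1 = 1$)
$a{\left(Q \right)} = 10 + Q$ ($a{\left(Q \right)} = 10 \cdot 1 + Q = 10 + Q$)
$r{\left(k \right)} = \frac{1}{7 \left(10 + 2 k\right)}$ ($r{\left(k \right)} = \frac{1}{7 \left(k + \left(10 + k\right)\right)} = \frac{1}{7 \left(10 + 2 k\right)}$)
$37784 + r{\left(\sqrt{10 + N} \right)} = 37784 + \frac{1}{14 \left(5 + \sqrt{10 + 60}\right)} = 37784 + \frac{1}{14 \left(5 + \sqrt{70}\right)}$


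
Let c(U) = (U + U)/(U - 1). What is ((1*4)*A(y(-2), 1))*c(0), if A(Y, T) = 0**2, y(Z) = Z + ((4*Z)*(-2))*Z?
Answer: 0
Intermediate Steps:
y(Z) = Z - 8*Z**2 (y(Z) = Z + (-8*Z)*Z = Z - 8*Z**2)
A(Y, T) = 0
c(U) = 2*U/(-1 + U) (c(U) = (2*U)/(-1 + U) = 2*U/(-1 + U))
((1*4)*A(y(-2), 1))*c(0) = ((1*4)*0)*(2*0/(-1 + 0)) = (4*0)*(2*0/(-1)) = 0*(2*0*(-1)) = 0*0 = 0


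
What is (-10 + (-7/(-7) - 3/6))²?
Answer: 361/4 ≈ 90.250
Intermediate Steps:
(-10 + (-7/(-7) - 3/6))² = (-10 + (-7*(-⅐) - 3*⅙))² = (-10 + (1 - ½))² = (-10 + ½)² = (-19/2)² = 361/4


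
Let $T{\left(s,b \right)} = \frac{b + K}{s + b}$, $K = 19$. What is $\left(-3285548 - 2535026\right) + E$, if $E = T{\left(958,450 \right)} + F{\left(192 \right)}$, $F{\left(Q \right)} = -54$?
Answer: $- \frac{8195443755}{1408} \approx -5.8206 \cdot 10^{6}$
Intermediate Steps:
$T{\left(s,b \right)} = \frac{19 + b}{b + s}$ ($T{\left(s,b \right)} = \frac{b + 19}{s + b} = \frac{19 + b}{b + s}$)
$E = - \frac{75563}{1408}$ ($E = \frac{19 + 450}{450 + 958} - 54 = \frac{1}{1408} \cdot 469 - 54 = \frac{469}{1408} - 54 = - \frac{75563}{1408} \approx -53.667$)
$\left(-3285548 - 2535026\right) + E = \left(-3285548 - 2535026\right) - \frac{75563}{1408} = -5820574 - \frac{75563}{1408} = - \frac{8195443755}{1408}$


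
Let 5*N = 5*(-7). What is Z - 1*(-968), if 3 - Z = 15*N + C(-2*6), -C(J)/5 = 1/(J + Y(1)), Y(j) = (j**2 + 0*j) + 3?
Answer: 8603/8 ≈ 1075.4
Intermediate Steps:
N = -7 (N = (5*(-7))/5 = (1/5)*(-35) = -7)
Y(j) = 3 + j**2 (Y(j) = (j**2 + 0) + 3 = j**2 + 3 = 3 + j**2)
C(J) = -5/(4 + J) (C(J) = -5/(J + (3 + 1**2)) = -5/(J + (3 + 1)) = -5/(J + 4) = -5/(4 + J))
Z = 859/8 (Z = 3 - (15*(-7) - 5/(4 - 2*6)) = 3 - (-105 - 5/(4 - 12)) = 3 - (-105 - 5/(-8)) = 3 - (-105 - 5*(-1/8)) = 3 - (-105 + 5/8) = 3 - 1*(-835/8) = 3 + 835/8 = 859/8 ≈ 107.38)
Z - 1*(-968) = 859/8 - 1*(-968) = 859/8 + 968 = 8603/8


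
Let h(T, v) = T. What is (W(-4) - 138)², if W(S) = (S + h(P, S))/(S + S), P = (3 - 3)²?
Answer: 75625/4 ≈ 18906.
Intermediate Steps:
P = 0 (P = 0² = 0)
W(S) = ½ (W(S) = (S + 0)/(S + S) = S/((2*S)) = S*(1/(2*S)) = ½)
(W(-4) - 138)² = (½ - 138)² = (-275/2)² = 75625/4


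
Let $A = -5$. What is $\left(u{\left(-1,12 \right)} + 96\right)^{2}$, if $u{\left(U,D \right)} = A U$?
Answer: $10201$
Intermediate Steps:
$u{\left(U,D \right)} = - 5 U$
$\left(u{\left(-1,12 \right)} + 96\right)^{2} = \left(\left(-5\right) \left(-1\right) + 96\right)^{2} = \left(5 + 96\right)^{2} = 101^{2} = 10201$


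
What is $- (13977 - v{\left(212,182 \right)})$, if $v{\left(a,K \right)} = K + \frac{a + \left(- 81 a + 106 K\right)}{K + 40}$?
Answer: $- \frac{1530079}{111} \approx -13785.0$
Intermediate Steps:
$v{\left(a,K \right)} = K + \frac{- 80 a + 106 K}{40 + K}$
$- (13977 - v{\left(212,182 \right)}) = - (13977 - \frac{182^{2} - 16960 + 146 \cdot 182}{40 + 182}) = - (13977 - \frac{33124 - 16960 + 26572}{222}) = - (13977 - \frac{1}{222} \cdot 42736) = - (13977 - \frac{21368}{111}) = \left(-1\right) \frac{1530079}{111} = - \frac{1530079}{111}$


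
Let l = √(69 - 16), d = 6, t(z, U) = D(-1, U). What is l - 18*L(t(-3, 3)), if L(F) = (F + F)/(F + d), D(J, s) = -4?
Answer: 72 + √53 ≈ 79.280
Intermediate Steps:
t(z, U) = -4
L(F) = 2*F/(6 + F) (L(F) = (F + F)/(F + 6) = (2*F)/(6 + F) = 2*F/(6 + F))
l = √53 ≈ 7.2801
l - 18*L(t(-3, 3)) = √53 - 36*(-4)/(6 - 4) = √53 - 36*(-4)/2 = √53 - 18*(-4) = √53 + 72 = 72 + √53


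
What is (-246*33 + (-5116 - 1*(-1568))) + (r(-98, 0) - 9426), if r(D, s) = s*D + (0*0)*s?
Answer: -21092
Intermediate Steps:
r(D, s) = D*s (r(D, s) = D*s + 0*s = D*s + 0 = D*s)
(-246*33 + (-5116 - 1*(-1568))) + (r(-98, 0) - 9426) = (-246*33 + (-5116 - 1*(-1568))) + (-98*0 - 9426) = (-8118 + (-5116 + 1568)) + (0 - 9426) = (-8118 - 3548) - 9426 = -11666 - 9426 = -21092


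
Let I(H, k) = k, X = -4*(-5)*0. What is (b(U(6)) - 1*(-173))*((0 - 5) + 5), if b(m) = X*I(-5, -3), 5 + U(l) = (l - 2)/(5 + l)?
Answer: 0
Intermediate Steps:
X = 0 (X = 20*0 = 0)
U(l) = -5 + (-2 + l)/(5 + l) (U(l) = -5 + (l - 2)/(5 + l) = -5 + (-2 + l)/(5 + l))
b(m) = 0 (b(m) = 0*(-3) = 0)
(b(U(6)) - 1*(-173))*((0 - 5) + 5) = (0 - 1*(-173))*((0 - 5) + 5) = (0 + 173)*(-5 + 5) = 173*0 = 0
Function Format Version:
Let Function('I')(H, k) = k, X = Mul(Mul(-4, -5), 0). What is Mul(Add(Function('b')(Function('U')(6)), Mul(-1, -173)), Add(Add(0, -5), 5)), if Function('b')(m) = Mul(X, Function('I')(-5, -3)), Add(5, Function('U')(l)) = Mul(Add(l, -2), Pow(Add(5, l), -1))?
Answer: 0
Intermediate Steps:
X = 0 (X = Mul(20, 0) = 0)
Function('U')(l) = Add(-5, Mul(Pow(Add(5, l), -1), Add(-2, l))) (Function('U')(l) = Add(-5, Mul(Add(l, -2), Pow(Add(5, l), -1))) = Add(-5, Mul(Add(-2, l), Pow(Add(5, l), -1))) = Add(-5, Mul(Pow(Add(5, l), -1), Add(-2, l))))
Function('b')(m) = 0 (Function('b')(m) = Mul(0, -3) = 0)
Mul(Add(Function('b')(Function('U')(6)), Mul(-1, -173)), Add(Add(0, -5), 5)) = Mul(Add(0, Mul(-1, -173)), Add(Add(0, -5), 5)) = Mul(Add(0, 173), Add(-5, 5)) = Mul(173, 0) = 0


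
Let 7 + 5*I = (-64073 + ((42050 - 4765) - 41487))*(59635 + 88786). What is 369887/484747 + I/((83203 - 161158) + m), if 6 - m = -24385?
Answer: 350875395437821/9273210110 ≈ 37838.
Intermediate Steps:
m = 24391 (m = 6 - 1*(-24385) = 6 + 24385 = 24391)
I = -10133443782/5 (I = -7/5 + ((-64073 + ((42050 - 4765) - 41487))*(59635 + 88786))/5 = -7/5 + ((-64073 + (37285 - 41487))*148421)/5 = -7/5 + ((-64073 - 4202)*148421)/5 = -7/5 + (-68275*148421)/5 = -7/5 + (⅕)*(-10133443775) = -7/5 - 2026688755 = -10133443782/5 ≈ -2.0267e+9)
369887/484747 + I/((83203 - 161158) + m) = 369887/484747 - 10133443782/(5*((83203 - 161158) + 24391)) = 369887*(1/484747) - 10133443782/(5*(-77955 + 24391)) = 369887/484747 - 10133443782/5/(-53564) = 369887/484747 - 10133443782/5*(-1/53564) = 369887/484747 + 723817413/19130 = 350875395437821/9273210110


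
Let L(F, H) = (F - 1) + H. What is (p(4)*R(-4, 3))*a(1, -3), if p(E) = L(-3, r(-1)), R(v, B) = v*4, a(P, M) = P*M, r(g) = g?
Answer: -240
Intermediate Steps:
a(P, M) = M*P
R(v, B) = 4*v
L(F, H) = -1 + F + H (L(F, H) = (-1 + F) + H = -1 + F + H)
p(E) = -5 (p(E) = -1 - 3 - 1 = -5)
(p(4)*R(-4, 3))*a(1, -3) = (-20*(-4))*(-3*1) = -5*(-16)*(-3) = 80*(-3) = -240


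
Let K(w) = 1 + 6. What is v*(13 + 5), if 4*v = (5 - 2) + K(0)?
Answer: 45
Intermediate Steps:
K(w) = 7
v = 5/2 (v = ((5 - 2) + 7)/4 = (3 + 7)/4 = (¼)*10 = 5/2 ≈ 2.5000)
v*(13 + 5) = 5*(13 + 5)/2 = (5/2)*18 = 45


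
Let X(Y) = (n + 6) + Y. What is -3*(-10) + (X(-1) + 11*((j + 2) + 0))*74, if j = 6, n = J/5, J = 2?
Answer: 34708/5 ≈ 6941.6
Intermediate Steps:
n = ⅖ (n = 2/5 = 2*(⅕) = ⅖ ≈ 0.40000)
X(Y) = 32/5 + Y (X(Y) = (⅖ + 6) + Y = 32/5 + Y)
-3*(-10) + (X(-1) + 11*((j + 2) + 0))*74 = -3*(-10) + ((32/5 - 1) + 11*((6 + 2) + 0))*74 = 30 + (27/5 + 11*(8 + 0))*74 = 30 + (27/5 + 11*8)*74 = 30 + (27/5 + 88)*74 = 30 + (467/5)*74 = 30 + 34558/5 = 34708/5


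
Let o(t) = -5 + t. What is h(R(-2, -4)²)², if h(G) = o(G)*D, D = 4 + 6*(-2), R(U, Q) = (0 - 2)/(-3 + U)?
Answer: 937024/625 ≈ 1499.2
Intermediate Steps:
R(U, Q) = -2/(-3 + U)
D = -8 (D = 4 - 12 = -8)
h(G) = 40 - 8*G (h(G) = (-5 + G)*(-8) = 40 - 8*G)
h(R(-2, -4)²)² = (40 - 8*4/(-3 - 2)²)² = (40 - 8*(-2/(-5))²)² = (40 - 8*(-2*(-⅕))²)² = (40 - 8*(⅖)²)² = (40 - 8*4/25)² = (40 - 32/25)² = (968/25)² = 937024/625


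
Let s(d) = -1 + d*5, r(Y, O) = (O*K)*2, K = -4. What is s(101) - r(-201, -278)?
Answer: -1720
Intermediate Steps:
r(Y, O) = -8*O (r(Y, O) = (O*(-4))*2 = -4*O*2 = -8*O)
s(d) = -1 + 5*d
s(101) - r(-201, -278) = (-1 + 5*101) - (-8)*(-278) = (-1 + 505) - 1*2224 = 504 - 2224 = -1720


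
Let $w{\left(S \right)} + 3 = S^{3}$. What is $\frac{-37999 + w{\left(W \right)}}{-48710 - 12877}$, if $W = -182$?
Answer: $\frac{2022190}{20529} \approx 98.504$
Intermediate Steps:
$w{\left(S \right)} = -3 + S^{3}$
$\frac{-37999 + w{\left(W \right)}}{-48710 - 12877} = \frac{-37999 + \left(-3 + \left(-182\right)^{3}\right)}{-48710 - 12877} = \frac{-37999 - 6028571}{-61587} = \left(-37999 - 6028571\right) \left(- \frac{1}{61587}\right) = \left(-6066570\right) \left(- \frac{1}{61587}\right) = \frac{2022190}{20529}$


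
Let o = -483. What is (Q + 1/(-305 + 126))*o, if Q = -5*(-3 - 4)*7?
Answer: -21181482/179 ≈ -1.1833e+5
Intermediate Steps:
Q = 245 (Q = -5*(-7)*7 = 35*7 = 245)
(Q + 1/(-305 + 126))*o = (245 + 1/(-305 + 126))*(-483) = (245 + 1/(-179))*(-483) = (245 - 1/179)*(-483) = (43854/179)*(-483) = -21181482/179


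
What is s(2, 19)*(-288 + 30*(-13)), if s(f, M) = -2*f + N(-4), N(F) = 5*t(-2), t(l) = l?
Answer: 9492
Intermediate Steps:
N(F) = -10 (N(F) = 5*(-2) = -10)
s(f, M) = -10 - 2*f (s(f, M) = -2*f - 10 = -10 - 2*f)
s(2, 19)*(-288 + 30*(-13)) = (-10 - 2*2)*(-288 + 30*(-13)) = (-10 - 4)*(-288 - 390) = -14*(-678) = 9492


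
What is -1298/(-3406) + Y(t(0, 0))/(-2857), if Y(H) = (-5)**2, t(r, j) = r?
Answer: 1811618/4865471 ≈ 0.37234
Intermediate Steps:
Y(H) = 25
-1298/(-3406) + Y(t(0, 0))/(-2857) = -1298/(-3406) + 25/(-2857) = -1298*(-1/3406) + 25*(-1/2857) = 649/1703 - 25/2857 = 1811618/4865471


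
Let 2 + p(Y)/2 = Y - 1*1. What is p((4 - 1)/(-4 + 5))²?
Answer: 0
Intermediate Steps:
p(Y) = -6 + 2*Y (p(Y) = -4 + 2*(Y - 1*1) = -4 + 2*(Y - 1) = -4 + 2*(-1 + Y) = -4 + (-2 + 2*Y) = -6 + 2*Y)
p((4 - 1)/(-4 + 5))² = (-6 + 2*((4 - 1)/(-4 + 5)))² = (-6 + 2*(3/1))² = (-6 + 2*(3*1))² = (-6 + 2*3)² = (-6 + 6)² = 0² = 0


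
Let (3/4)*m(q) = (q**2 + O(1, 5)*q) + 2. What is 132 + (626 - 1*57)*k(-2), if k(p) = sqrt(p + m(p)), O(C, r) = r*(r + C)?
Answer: 132 + 569*I*sqrt(74) ≈ 132.0 + 4894.7*I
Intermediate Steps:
O(C, r) = r*(C + r)
m(q) = 8/3 + 40*q + 4*q**2/3 (m(q) = 4*((q**2 + (5*(1 + 5))*q) + 2)/3 = 4*((q**2 + (5*6)*q) + 2)/3 = 4*((q**2 + 30*q) + 2)/3 = 4*(2 + q**2 + 30*q)/3 = 8/3 + 40*q + 4*q**2/3)
k(p) = sqrt(8/3 + 41*p + 4*p**2/3) (k(p) = sqrt(p + (8/3 + 40*p + 4*p**2/3)) = sqrt(8/3 + 41*p + 4*p**2/3))
132 + (626 - 1*57)*k(-2) = 132 + (626 - 1*57)*(sqrt(24 + 12*(-2)**2 + 369*(-2))/3) = 132 + (626 - 57)*(sqrt(24 + 12*4 - 738)/3) = 132 + 569*(sqrt(24 + 48 - 738)/3) = 132 + 569*(sqrt(-666)/3) = 132 + 569*((3*I*sqrt(74))/3) = 132 + 569*(I*sqrt(74)) = 132 + 569*I*sqrt(74)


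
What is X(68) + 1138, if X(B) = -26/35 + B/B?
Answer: 39839/35 ≈ 1138.3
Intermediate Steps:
X(B) = 9/35 (X(B) = -26*1/35 + 1 = -26/35 + 1 = 9/35)
X(68) + 1138 = 9/35 + 1138 = 39839/35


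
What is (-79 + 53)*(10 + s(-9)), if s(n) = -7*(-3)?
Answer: -806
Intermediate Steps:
s(n) = 21
(-79 + 53)*(10 + s(-9)) = (-79 + 53)*(10 + 21) = -26*31 = -806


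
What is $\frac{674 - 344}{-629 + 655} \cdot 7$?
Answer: $\frac{1155}{13} \approx 88.846$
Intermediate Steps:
$\frac{674 - 344}{-629 + 655} \cdot 7 = \frac{330}{26} \cdot 7 = 330 \cdot \frac{1}{26} \cdot 7 = \frac{165}{13} \cdot 7 = \frac{1155}{13}$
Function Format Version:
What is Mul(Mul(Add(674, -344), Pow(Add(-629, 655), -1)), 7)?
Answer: Rational(1155, 13) ≈ 88.846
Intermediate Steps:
Mul(Mul(Add(674, -344), Pow(Add(-629, 655), -1)), 7) = Mul(Mul(330, Pow(26, -1)), 7) = Mul(Mul(330, Rational(1, 26)), 7) = Mul(Rational(165, 13), 7) = Rational(1155, 13)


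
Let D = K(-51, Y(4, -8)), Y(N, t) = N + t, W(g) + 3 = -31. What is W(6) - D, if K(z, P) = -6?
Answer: -28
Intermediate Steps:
W(g) = -34 (W(g) = -3 - 31 = -34)
D = -6
W(6) - D = -34 - 1*(-6) = -34 + 6 = -28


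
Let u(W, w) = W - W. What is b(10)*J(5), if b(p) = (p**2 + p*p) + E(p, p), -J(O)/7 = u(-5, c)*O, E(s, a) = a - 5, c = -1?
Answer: 0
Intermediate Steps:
u(W, w) = 0
E(s, a) = -5 + a
J(O) = 0 (J(O) = -0*O = -7*0 = 0)
b(p) = -5 + p + 2*p**2 (b(p) = (p**2 + p*p) + (-5 + p) = (p**2 + p**2) + (-5 + p) = 2*p**2 + (-5 + p) = -5 + p + 2*p**2)
b(10)*J(5) = (-5 + 10 + 2*10**2)*0 = (-5 + 10 + 2*100)*0 = (-5 + 10 + 200)*0 = 205*0 = 0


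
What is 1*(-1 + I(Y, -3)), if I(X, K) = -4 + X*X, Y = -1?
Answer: -4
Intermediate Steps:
I(X, K) = -4 + X**2
1*(-1 + I(Y, -3)) = 1*(-1 + (-4 + (-1)**2)) = 1*(-1 + (-4 + 1)) = 1*(-1 - 3) = 1*(-4) = -4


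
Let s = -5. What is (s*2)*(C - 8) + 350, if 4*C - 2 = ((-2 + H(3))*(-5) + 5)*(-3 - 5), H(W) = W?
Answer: 425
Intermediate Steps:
C = 1/2 (C = 1/2 + (((-2 + 3)*(-5) + 5)*(-3 - 5))/4 = 1/2 + ((1*(-5) + 5)*(-8))/4 = 1/2 + ((-5 + 5)*(-8))/4 = 1/2 + (0*(-8))/4 = 1/2 + (1/4)*0 = 1/2 + 0 = 1/2 ≈ 0.50000)
(s*2)*(C - 8) + 350 = (-5*2)*(1/2 - 8) + 350 = -10*(-15/2) + 350 = 75 + 350 = 425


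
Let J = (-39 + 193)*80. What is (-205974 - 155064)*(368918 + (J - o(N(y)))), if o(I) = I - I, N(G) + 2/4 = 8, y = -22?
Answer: -137641405044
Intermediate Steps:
N(G) = 15/2 (N(G) = -½ + 8 = 15/2)
o(I) = 0
J = 12320 (J = 154*80 = 12320)
(-205974 - 155064)*(368918 + (J - o(N(y)))) = (-205974 - 155064)*(368918 + (12320 - 1*0)) = -361038*(368918 + (12320 + 0)) = -361038*(368918 + 12320) = -361038*381238 = -137641405044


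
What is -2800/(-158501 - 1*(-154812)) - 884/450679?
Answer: 179805732/237507833 ≈ 0.75705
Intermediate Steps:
-2800/(-158501 - 1*(-154812)) - 884/450679 = -2800/(-158501 + 154812) - 884*1/450679 = -2800/(-3689) - 884/450679 = -2800*(-1/3689) - 884/450679 = 400/527 - 884/450679 = 179805732/237507833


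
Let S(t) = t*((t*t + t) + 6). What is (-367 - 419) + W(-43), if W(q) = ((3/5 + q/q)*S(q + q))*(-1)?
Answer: 5029478/5 ≈ 1.0059e+6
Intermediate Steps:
S(t) = t*(6 + t + t²) (S(t) = t*((t² + t) + 6) = t*((t + t²) + 6) = t*(6 + t + t²))
W(q) = -16*q*(6 + 2*q + 4*q²)/5 (W(q) = ((3/5 + q/q)*((q + q)*(6 + (q + q) + (q + q)²)))*(-1) = ((3*(⅕) + 1)*((2*q)*(6 + 2*q + (2*q)²)))*(-1) = ((⅗ + 1)*((2*q)*(6 + 2*q + 4*q²)))*(-1) = (8*(2*q*(6 + 2*q + 4*q²))/5)*(-1) = (16*q*(6 + 2*q + 4*q²)/5)*(-1) = -16*q*(6 + 2*q + 4*q²)/5)
(-367 - 419) + W(-43) = (-367 - 419) - 32/5*(-43)*(3 - 43 + 2*(-43)²) = -786 - 32/5*(-43)*(3 - 43 + 2*1849) = -786 - 32/5*(-43)*(3 - 43 + 3698) = -786 - 32/5*(-43)*3658 = -786 + 5033408/5 = 5029478/5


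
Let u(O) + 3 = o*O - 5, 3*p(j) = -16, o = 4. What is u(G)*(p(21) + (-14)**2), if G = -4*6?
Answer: -59488/3 ≈ -19829.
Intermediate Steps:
p(j) = -16/3 (p(j) = (1/3)*(-16) = -16/3)
G = -24
u(O) = -8 + 4*O (u(O) = -3 + (4*O - 5) = -3 + (-5 + 4*O) = -8 + 4*O)
u(G)*(p(21) + (-14)**2) = (-8 + 4*(-24))*(-16/3 + (-14)**2) = (-8 - 96)*(-16/3 + 196) = -104*572/3 = -59488/3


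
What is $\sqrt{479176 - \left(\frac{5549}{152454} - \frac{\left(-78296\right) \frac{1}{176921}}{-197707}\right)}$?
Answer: $\frac{\sqrt{13626224357166947859277736776057361922}}{5332615310490738} \approx 692.23$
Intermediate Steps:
$\sqrt{479176 - \left(\frac{5549}{152454} - \frac{\left(-78296\right) \frac{1}{176921}}{-197707}\right)} = \sqrt{479176 - \left(\frac{5549}{152454} - \left(-78296\right) \frac{1}{176921} \left(- \frac{1}{197707}\right)\right)} = \sqrt{479176 - \frac{194083871757319}{5332615310490738}} = \sqrt{\frac{2555261079935838114569}{5332615310490738}} = \frac{\sqrt{13626224357166947859277736776057361922}}{5332615310490738}$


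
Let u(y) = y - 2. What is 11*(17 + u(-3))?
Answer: 132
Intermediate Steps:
u(y) = -2 + y
11*(17 + u(-3)) = 11*(17 + (-2 - 3)) = 11*(17 - 5) = 11*12 = 132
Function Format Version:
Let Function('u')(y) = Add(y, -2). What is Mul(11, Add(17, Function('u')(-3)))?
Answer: 132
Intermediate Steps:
Function('u')(y) = Add(-2, y)
Mul(11, Add(17, Function('u')(-3))) = Mul(11, Add(17, Add(-2, -3))) = Mul(11, Add(17, -5)) = Mul(11, 12) = 132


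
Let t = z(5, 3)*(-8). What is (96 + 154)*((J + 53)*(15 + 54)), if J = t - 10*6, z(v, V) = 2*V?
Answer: -948750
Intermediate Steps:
t = -48 (t = (2*3)*(-8) = 6*(-8) = -48)
J = -108 (J = -48 - 10*6 = -48 - 60 = -108)
(96 + 154)*((J + 53)*(15 + 54)) = (96 + 154)*((-108 + 53)*(15 + 54)) = 250*(-55*69) = 250*(-3795) = -948750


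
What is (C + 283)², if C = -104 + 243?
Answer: 178084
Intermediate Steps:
C = 139
(C + 283)² = (139 + 283)² = 422² = 178084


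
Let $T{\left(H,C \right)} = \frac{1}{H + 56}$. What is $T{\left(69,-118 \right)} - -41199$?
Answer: $\frac{5149876}{125} \approx 41199.0$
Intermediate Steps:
$T{\left(H,C \right)} = \frac{1}{56 + H}$
$T{\left(69,-118 \right)} - -41199 = \frac{1}{56 + 69} - -41199 = \frac{1}{125} + 41199 = \frac{5149876}{125}$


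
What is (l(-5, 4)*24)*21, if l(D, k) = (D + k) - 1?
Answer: -1008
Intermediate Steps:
l(D, k) = -1 + D + k
(l(-5, 4)*24)*21 = ((-1 - 5 + 4)*24)*21 = -2*24*21 = -48*21 = -1008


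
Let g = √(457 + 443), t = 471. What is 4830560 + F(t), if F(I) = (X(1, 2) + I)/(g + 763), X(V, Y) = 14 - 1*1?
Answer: 3830634564/793 ≈ 4.8306e+6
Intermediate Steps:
X(V, Y) = 13 (X(V, Y) = 14 - 1 = 13)
g = 30 (g = √900 = 30)
F(I) = 1/61 + I/793 (F(I) = (13 + I)/(30 + 763) = (13 + I)/793 = (13 + I)*(1/793) = 1/61 + I/793)
4830560 + F(t) = 4830560 + (1/61 + (1/793)*471) = 4830560 + (1/61 + 471/793) = 4830560 + 484/793 = 3830634564/793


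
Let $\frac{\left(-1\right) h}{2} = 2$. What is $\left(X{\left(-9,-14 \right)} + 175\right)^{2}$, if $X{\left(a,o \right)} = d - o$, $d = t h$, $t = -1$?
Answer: $37249$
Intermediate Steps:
$h = -4$ ($h = \left(-2\right) 2 = -4$)
$d = 4$ ($d = \left(-1\right) \left(-4\right) = 4$)
$X{\left(a,o \right)} = 4 - o$
$\left(X{\left(-9,-14 \right)} + 175\right)^{2} = \left(\left(4 - -14\right) + 175\right)^{2} = \left(\left(4 + 14\right) + 175\right)^{2} = \left(18 + 175\right)^{2} = 193^{2} = 37249$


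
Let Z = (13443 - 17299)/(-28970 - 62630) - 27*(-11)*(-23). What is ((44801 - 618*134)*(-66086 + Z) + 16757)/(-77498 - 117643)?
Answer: -182388184727/12841175 ≈ -14203.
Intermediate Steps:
Z = -39107234/5725 (Z = -3856/(-91600) - (-297)*(-23) = -3856*(-1/91600) - 1*6831 = 241/5725 - 6831 = -39107234/5725 ≈ -6831.0)
((44801 - 618*134)*(-66086 + Z) + 16757)/(-77498 - 117643) = ((44801 - 618*134)*(-66086 - 39107234/5725) + 16757)/(-77498 - 117643) = ((44801 - 82812)*(-417449584/5725) + 16757)/(-195141) = (-38011*(-417449584/5725) + 16757)*(-1/195141) = (15867676137424/5725 + 16757)*(-1/195141) = (15867772071249/5725)*(-1/195141) = -182388184727/12841175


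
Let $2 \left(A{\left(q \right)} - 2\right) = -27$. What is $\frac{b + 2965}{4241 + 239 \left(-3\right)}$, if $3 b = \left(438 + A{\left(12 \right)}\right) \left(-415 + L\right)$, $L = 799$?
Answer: $\frac{57557}{3524} \approx 16.333$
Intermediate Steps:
$A{\left(q \right)} = - \frac{23}{2}$ ($A{\left(q \right)} = 2 + \frac{1}{2} \left(-27\right) = 2 - \frac{27}{2} = - \frac{23}{2}$)
$b = 54592$ ($b = \frac{\left(438 - \frac{23}{2}\right) \left(-415 + 799\right)}{3} = \frac{\frac{853}{2} \cdot 384}{3} = \frac{1}{3} \cdot 163776 = 54592$)
$\frac{b + 2965}{4241 + 239 \left(-3\right)} = \frac{54592 + 2965}{4241 + 239 \left(-3\right)} = \frac{57557}{4241 - 717} = \frac{57557}{3524}$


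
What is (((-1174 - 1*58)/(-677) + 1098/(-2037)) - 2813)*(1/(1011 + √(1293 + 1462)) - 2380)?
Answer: 3135720281198437777/468585220978 + 1292499533*√2755/468585220978 ≈ 6.6919e+6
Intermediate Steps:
(((-1174 - 1*58)/(-677) + 1098/(-2037)) - 2813)*(1/(1011 + √(1293 + 1462)) - 2380) = (((-1174 - 58)*(-1/677) + 1098*(-1/2037)) - 2813)*(1/(1011 + √2755) - 2380) = ((-1232*(-1/677) - 366/679) - 2813)*(-2380 + 1/(1011 + √2755)) = ((1232/677 - 366/679) - 2813)*(-2380 + 1/(1011 + √2755)) = (588746/459683 - 2813)*(-2380 + 1/(1011 + √2755)) = -1292499533*(-2380 + 1/(1011 + √2755))/459683 = 439449841220/65669 - 1292499533/(459683*(1011 + √2755))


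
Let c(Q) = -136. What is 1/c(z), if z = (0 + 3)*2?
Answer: -1/136 ≈ -0.0073529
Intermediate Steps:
z = 6 (z = 3*2 = 6)
1/c(z) = 1/(-136) = -1/136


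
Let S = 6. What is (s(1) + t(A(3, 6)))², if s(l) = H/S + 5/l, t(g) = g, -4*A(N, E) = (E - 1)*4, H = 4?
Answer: 4/9 ≈ 0.44444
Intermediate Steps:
A(N, E) = 1 - E (A(N, E) = -(E - 1)*4/4 = -(-1 + E)*4/4 = -(-4 + 4*E)/4 = 1 - E)
s(l) = ⅔ + 5/l (s(l) = 4/6 + 5/l = 4*(⅙) + 5/l = ⅔ + 5/l)
(s(1) + t(A(3, 6)))² = ((⅔ + 5/1) + (1 - 1*6))² = ((⅔ + 5*1) + (1 - 6))² = ((⅔ + 5) - 5)² = (17/3 - 5)² = (⅔)² = 4/9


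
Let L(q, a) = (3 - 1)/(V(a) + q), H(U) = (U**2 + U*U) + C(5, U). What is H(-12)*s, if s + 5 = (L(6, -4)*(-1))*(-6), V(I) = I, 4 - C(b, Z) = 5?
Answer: 287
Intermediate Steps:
C(b, Z) = -1 (C(b, Z) = 4 - 1*5 = 4 - 5 = -1)
H(U) = -1 + 2*U**2 (H(U) = (U**2 + U*U) - 1 = (U**2 + U**2) - 1 = 2*U**2 - 1 = -1 + 2*U**2)
L(q, a) = 2/(a + q) (L(q, a) = (3 - 1)/(a + q) = 2/(a + q))
s = 1 (s = -5 + ((2/(-4 + 6))*(-1))*(-6) = -5 + ((2/2)*(-1))*(-6) = -5 + ((2*(1/2))*(-1))*(-6) = -5 + (1*(-1))*(-6) = -5 - 1*(-6) = -5 + 6 = 1)
H(-12)*s = (-1 + 2*(-12)**2)*1 = (-1 + 2*144)*1 = (-1 + 288)*1 = 287*1 = 287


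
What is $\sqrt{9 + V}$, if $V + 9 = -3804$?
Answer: $2 i \sqrt{951} \approx 61.677 i$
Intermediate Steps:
$V = -3813$ ($V = -9 - 3804 = -3813$)
$\sqrt{9 + V} = \sqrt{9 - 3813} = \sqrt{-3804} = 2 i \sqrt{951}$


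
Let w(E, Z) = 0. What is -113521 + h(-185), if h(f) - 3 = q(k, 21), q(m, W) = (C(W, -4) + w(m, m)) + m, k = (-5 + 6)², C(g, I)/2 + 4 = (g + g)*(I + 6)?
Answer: -113357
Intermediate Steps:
C(g, I) = -8 + 4*g*(6 + I) (C(g, I) = -8 + 2*((g + g)*(I + 6)) = -8 + 2*((2*g)*(6 + I)) = -8 + 2*(2*g*(6 + I)) = -8 + 4*g*(6 + I))
k = 1 (k = 1² = 1)
q(m, W) = -8 + m + 8*W (q(m, W) = ((-8 + 24*W + 4*(-4)*W) + 0) + m = ((-8 + 24*W - 16*W) + 0) + m = ((-8 + 8*W) + 0) + m = (-8 + 8*W) + m = -8 + m + 8*W)
h(f) = 164 (h(f) = 3 + (-8 + 1 + 8*21) = 3 + (-8 + 1 + 168) = 3 + 161 = 164)
-113521 + h(-185) = -113521 + 164 = -113357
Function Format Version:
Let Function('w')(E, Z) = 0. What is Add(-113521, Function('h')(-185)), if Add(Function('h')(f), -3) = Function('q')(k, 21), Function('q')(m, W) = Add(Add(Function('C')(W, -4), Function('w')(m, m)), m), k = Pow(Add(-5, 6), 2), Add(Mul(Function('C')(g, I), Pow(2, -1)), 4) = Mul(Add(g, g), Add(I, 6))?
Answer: -113357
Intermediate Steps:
Function('C')(g, I) = Add(-8, Mul(4, g, Add(6, I))) (Function('C')(g, I) = Add(-8, Mul(2, Mul(Add(g, g), Add(I, 6)))) = Add(-8, Mul(2, Mul(Mul(2, g), Add(6, I)))) = Add(-8, Mul(2, Mul(2, g, Add(6, I)))) = Add(-8, Mul(4, g, Add(6, I))))
k = 1 (k = Pow(1, 2) = 1)
Function('q')(m, W) = Add(-8, m, Mul(8, W)) (Function('q')(m, W) = Add(Add(Add(-8, Mul(24, W), Mul(4, -4, W)), 0), m) = Add(Add(Add(-8, Mul(24, W), Mul(-16, W)), 0), m) = Add(Add(Add(-8, Mul(8, W)), 0), m) = Add(Add(-8, Mul(8, W)), m) = Add(-8, m, Mul(8, W)))
Function('h')(f) = 164 (Function('h')(f) = Add(3, Add(-8, 1, Mul(8, 21))) = Add(3, Add(-8, 1, 168)) = Add(3, 161) = 164)
Add(-113521, Function('h')(-185)) = Add(-113521, 164) = -113357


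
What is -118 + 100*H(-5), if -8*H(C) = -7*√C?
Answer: -118 + 175*I*√5/2 ≈ -118.0 + 195.66*I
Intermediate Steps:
H(C) = 7*√C/8 (H(C) = -(-7)*√C/8 = 7*√C/8)
-118 + 100*H(-5) = -118 + 100*(7*√(-5)/8) = -118 + 100*(7*(I*√5)/8) = -118 + 100*(7*I*√5/8) = -118 + 175*I*√5/2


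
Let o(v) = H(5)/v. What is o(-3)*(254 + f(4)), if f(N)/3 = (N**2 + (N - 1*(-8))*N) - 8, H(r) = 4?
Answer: -1688/3 ≈ -562.67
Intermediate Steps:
f(N) = -24 + 3*N**2 + 3*N*(8 + N) (f(N) = 3*((N**2 + (N - 1*(-8))*N) - 8) = 3*((N**2 + (N + 8)*N) - 8) = 3*((N**2 + (8 + N)*N) - 8) = 3*((N**2 + N*(8 + N)) - 8) = 3*(-8 + N**2 + N*(8 + N)) = -24 + 3*N**2 + 3*N*(8 + N))
o(v) = 4/v
o(-3)*(254 + f(4)) = (4/(-3))*(254 + (-24 + 6*4**2 + 24*4)) = (4*(-1/3))*(254 + (-24 + 6*16 + 96)) = -4*(254 + (-24 + 96 + 96))/3 = -4*(254 + 168)/3 = -4/3*422 = -1688/3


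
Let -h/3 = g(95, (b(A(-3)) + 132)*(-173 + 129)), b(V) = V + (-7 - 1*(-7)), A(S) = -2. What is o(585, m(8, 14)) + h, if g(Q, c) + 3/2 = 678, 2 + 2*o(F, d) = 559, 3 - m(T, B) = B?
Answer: -1751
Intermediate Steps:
m(T, B) = 3 - B
b(V) = V (b(V) = V + (-7 + 7) = V + 0 = V)
o(F, d) = 557/2 (o(F, d) = -1 + (1/2)*559 = -1 + 559/2 = 557/2)
g(Q, c) = 1353/2 (g(Q, c) = -3/2 + 678 = 1353/2)
h = -4059/2 (h = -3*1353/2 = -4059/2 ≈ -2029.5)
o(585, m(8, 14)) + h = 557/2 - 4059/2 = -1751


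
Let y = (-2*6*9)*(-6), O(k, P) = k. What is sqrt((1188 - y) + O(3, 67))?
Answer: sqrt(543) ≈ 23.302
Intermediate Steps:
y = 648 (y = -12*9*(-6) = -108*(-6) = 648)
sqrt((1188 - y) + O(3, 67)) = sqrt((1188 - 1*648) + 3) = sqrt((1188 - 648) + 3) = sqrt(540 + 3) = sqrt(543)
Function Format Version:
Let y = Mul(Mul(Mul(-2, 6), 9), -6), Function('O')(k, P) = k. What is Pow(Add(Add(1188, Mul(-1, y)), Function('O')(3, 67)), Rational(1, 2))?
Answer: Pow(543, Rational(1, 2)) ≈ 23.302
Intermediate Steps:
y = 648 (y = Mul(Mul(-12, 9), -6) = Mul(-108, -6) = 648)
Pow(Add(Add(1188, Mul(-1, y)), Function('O')(3, 67)), Rational(1, 2)) = Pow(Add(Add(1188, Mul(-1, 648)), 3), Rational(1, 2)) = Pow(Add(Add(1188, -648), 3), Rational(1, 2)) = Pow(Add(540, 3), Rational(1, 2)) = Pow(543, Rational(1, 2))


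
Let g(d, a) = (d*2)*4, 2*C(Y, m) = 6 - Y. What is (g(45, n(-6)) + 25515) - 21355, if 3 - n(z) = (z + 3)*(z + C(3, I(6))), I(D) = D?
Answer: 4520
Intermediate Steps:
C(Y, m) = 3 - Y/2 (C(Y, m) = (6 - Y)/2 = 3 - Y/2)
n(z) = 3 - (3 + z)*(3/2 + z) (n(z) = 3 - (z + 3)*(z + (3 - ½*3)) = 3 - (3 + z)*(z + (3 - 3/2)) = 3 - (3 + z)*(z + 3/2) = 3 - (3 + z)*(3/2 + z))
g(d, a) = 8*d (g(d, a) = (2*d)*4 = 8*d)
(g(45, n(-6)) + 25515) - 21355 = (8*45 + 25515) - 21355 = (360 + 25515) - 21355 = 25875 - 21355 = 4520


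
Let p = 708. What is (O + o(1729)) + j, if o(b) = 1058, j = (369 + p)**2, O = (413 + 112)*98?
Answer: 1212437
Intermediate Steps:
O = 51450 (O = 525*98 = 51450)
j = 1159929 (j = (369 + 708)**2 = 1077**2 = 1159929)
(O + o(1729)) + j = (51450 + 1058) + 1159929 = 52508 + 1159929 = 1212437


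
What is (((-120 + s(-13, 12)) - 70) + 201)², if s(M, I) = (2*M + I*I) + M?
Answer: 13456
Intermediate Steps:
s(M, I) = I² + 3*M (s(M, I) = (2*M + I²) + M = (I² + 2*M) + M = I² + 3*M)
(((-120 + s(-13, 12)) - 70) + 201)² = (((-120 + (12² + 3*(-13))) - 70) + 201)² = (((-120 + (144 - 39)) - 70) + 201)² = (((-120 + 105) - 70) + 201)² = ((-15 - 70) + 201)² = (-85 + 201)² = 116² = 13456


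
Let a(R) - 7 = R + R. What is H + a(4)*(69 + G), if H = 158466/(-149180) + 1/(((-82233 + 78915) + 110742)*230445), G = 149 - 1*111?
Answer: 59233408173426263/36929991865824 ≈ 1603.9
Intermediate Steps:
a(R) = 7 + 2*R (a(R) = 7 + (R + R) = 7 + 2*R)
G = 38 (G = 149 - 111 = 38)
H = -39228771221257/36929991865824 (H = 158466*(-1/149180) + (1/230445)/(-3318 + 110742) = -79233/74590 + (1/230445)/107424 = -79233/74590 + (1/107424)*(1/230445) = -79233/74590 + 1/24755323680 = -39228771221257/36929991865824 ≈ -1.0622)
H + a(4)*(69 + G) = -39228771221257/36929991865824 + (7 + 2*4)*(69 + 38) = -39228771221257/36929991865824 + (7 + 8)*107 = -39228771221257/36929991865824 + 15*107 = -39228771221257/36929991865824 + 1605 = 59233408173426263/36929991865824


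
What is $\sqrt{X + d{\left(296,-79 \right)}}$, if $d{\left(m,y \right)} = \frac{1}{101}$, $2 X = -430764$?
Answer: $\frac{i \sqrt{2197111681}}{101} \approx 464.09 i$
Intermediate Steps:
$X = -215382$ ($X = \frac{1}{2} \left(-430764\right) = -215382$)
$d{\left(m,y \right)} = \frac{1}{101}$
$\sqrt{X + d{\left(296,-79 \right)}} = \sqrt{-215382 + \frac{1}{101}} = \sqrt{- \frac{21753581}{101}} = \frac{i \sqrt{2197111681}}{101}$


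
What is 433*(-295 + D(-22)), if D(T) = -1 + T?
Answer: -137694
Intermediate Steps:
433*(-295 + D(-22)) = 433*(-295 + (-1 - 22)) = 433*(-295 - 23) = 433*(-318) = -137694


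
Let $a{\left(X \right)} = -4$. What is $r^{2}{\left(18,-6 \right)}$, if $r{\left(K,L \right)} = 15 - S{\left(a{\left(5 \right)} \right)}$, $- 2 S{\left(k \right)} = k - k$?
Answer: $225$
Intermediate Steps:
$S{\left(k \right)} = 0$ ($S{\left(k \right)} = - \frac{k - k}{2} = \left(- \frac{1}{2}\right) 0 = 0$)
$r{\left(K,L \right)} = 15$ ($r{\left(K,L \right)} = 15 - 0 = 15 + 0 = 15$)
$r^{2}{\left(18,-6 \right)} = 15^{2} = 225$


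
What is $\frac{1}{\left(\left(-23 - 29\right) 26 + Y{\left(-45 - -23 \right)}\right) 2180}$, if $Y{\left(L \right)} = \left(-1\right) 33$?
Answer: $- \frac{1}{3019300} \approx -3.312 \cdot 10^{-7}$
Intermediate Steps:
$Y{\left(L \right)} = -33$
$\frac{1}{\left(\left(-23 - 29\right) 26 + Y{\left(-45 - -23 \right)}\right) 2180} = \frac{1}{\left(\left(-23 - 29\right) 26 - 33\right) 2180} = \frac{1}{\left(-52\right) 26 - 33} \cdot \frac{1}{2180} = \frac{1}{-1352 - 33} \cdot \frac{1}{2180} = \frac{1}{-1385} \cdot \frac{1}{2180} = \left(- \frac{1}{1385}\right) \frac{1}{2180} = - \frac{1}{3019300}$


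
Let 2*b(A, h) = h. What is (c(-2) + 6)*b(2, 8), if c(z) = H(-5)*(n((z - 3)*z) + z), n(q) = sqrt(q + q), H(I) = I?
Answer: 64 - 40*sqrt(5) ≈ -25.443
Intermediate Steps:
n(q) = sqrt(2)*sqrt(q) (n(q) = sqrt(2*q) = sqrt(2)*sqrt(q))
b(A, h) = h/2
c(z) = -5*z - 5*sqrt(2)*sqrt(z*(-3 + z)) (c(z) = -5*(sqrt(2)*sqrt((z - 3)*z) + z) = -5*(sqrt(2)*sqrt((-3 + z)*z) + z) = -5*(sqrt(2)*sqrt(z*(-3 + z)) + z) = -5*(z + sqrt(2)*sqrt(z*(-3 + z))) = -5*z - 5*sqrt(2)*sqrt(z*(-3 + z)))
(c(-2) + 6)*b(2, 8) = ((-5*(-2) - 5*sqrt(2)*sqrt(-2*(-3 - 2))) + 6)*((1/2)*8) = ((10 - 5*sqrt(2)*sqrt(-2*(-5))) + 6)*4 = ((10 - 5*sqrt(2)*sqrt(10)) + 6)*4 = ((10 - 10*sqrt(5)) + 6)*4 = (16 - 10*sqrt(5))*4 = 64 - 40*sqrt(5)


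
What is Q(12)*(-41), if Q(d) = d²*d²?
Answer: -850176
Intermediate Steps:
Q(d) = d⁴
Q(12)*(-41) = 12⁴*(-41) = 20736*(-41) = -850176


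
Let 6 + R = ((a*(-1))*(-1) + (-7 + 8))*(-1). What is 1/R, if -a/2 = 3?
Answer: -1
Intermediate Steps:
a = -6 (a = -2*3 = -6)
R = -1 (R = -6 + (-6*(-1)*(-1) + (-7 + 8))*(-1) = -6 + (6*(-1) + 1)*(-1) = -6 + (-6 + 1)*(-1) = -6 - 5*(-1) = -6 + 5 = -1)
1/R = 1/(-1) = -1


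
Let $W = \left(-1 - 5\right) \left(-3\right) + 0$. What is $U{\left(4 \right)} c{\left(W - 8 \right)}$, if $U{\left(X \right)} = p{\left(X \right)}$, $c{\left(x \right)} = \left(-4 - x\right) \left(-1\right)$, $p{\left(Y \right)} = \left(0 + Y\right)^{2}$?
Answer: $224$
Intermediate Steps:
$W = 18$ ($W = \left(-1 - 5\right) \left(-3\right) + 0 = \left(-6\right) \left(-3\right) + 0 = 18 + 0 = 18$)
$p{\left(Y \right)} = Y^{2}$
$c{\left(x \right)} = 4 + x$
$U{\left(X \right)} = X^{2}$
$U{\left(4 \right)} c{\left(W - 8 \right)} = 4^{2} \left(4 + \left(18 - 8\right)\right) = 16 \left(4 + 10\right) = 16 \cdot 14 = 224$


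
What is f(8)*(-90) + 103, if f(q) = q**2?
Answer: -5657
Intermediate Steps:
f(8)*(-90) + 103 = 8**2*(-90) + 103 = 64*(-90) + 103 = -5760 + 103 = -5657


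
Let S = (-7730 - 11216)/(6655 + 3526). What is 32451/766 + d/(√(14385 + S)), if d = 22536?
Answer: 32451/766 + 22536*√1490852077759/146434739 ≈ 230.27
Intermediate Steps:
S = -18946/10181 ≈ -1.8609
32451/766 + d/(√(14385 + S)) = 32451/766 + 22536/(√(14385 - 18946/10181)) = 32451*(1/766) + 22536/(√(146434739/10181)) = 32451/766 + 22536/((√1490852077759/10181)) = 32451/766 + 22536*(√1490852077759/146434739) = 32451/766 + 22536*√1490852077759/146434739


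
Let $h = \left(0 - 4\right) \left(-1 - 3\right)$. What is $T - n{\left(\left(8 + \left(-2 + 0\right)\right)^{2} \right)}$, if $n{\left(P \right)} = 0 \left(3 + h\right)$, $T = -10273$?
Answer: $-10273$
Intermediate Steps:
$h = 16$ ($h = \left(-4\right) \left(-4\right) = 16$)
$n{\left(P \right)} = 0$ ($n{\left(P \right)} = 0 \left(3 + 16\right) = 0 \cdot 19 = 0$)
$T - n{\left(\left(8 + \left(-2 + 0\right)\right)^{2} \right)} = -10273 - 0 = -10273 + 0 = -10273$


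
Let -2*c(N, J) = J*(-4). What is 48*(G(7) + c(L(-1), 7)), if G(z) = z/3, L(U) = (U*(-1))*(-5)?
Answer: 784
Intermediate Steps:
L(U) = 5*U (L(U) = -U*(-5) = 5*U)
c(N, J) = 2*J (c(N, J) = -J*(-4)/2 = -(-2)*J = 2*J)
G(z) = z/3 (G(z) = z*(⅓) = z/3)
48*(G(7) + c(L(-1), 7)) = 48*((⅓)*7 + 2*7) = 48*(7/3 + 14) = 48*(49/3) = 784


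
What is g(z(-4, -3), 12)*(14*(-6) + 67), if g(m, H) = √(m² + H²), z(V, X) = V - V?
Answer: -204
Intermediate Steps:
z(V, X) = 0
g(m, H) = √(H² + m²)
g(z(-4, -3), 12)*(14*(-6) + 67) = √(12² + 0²)*(14*(-6) + 67) = √(144 + 0)*(-84 + 67) = √144*(-17) = 12*(-17) = -204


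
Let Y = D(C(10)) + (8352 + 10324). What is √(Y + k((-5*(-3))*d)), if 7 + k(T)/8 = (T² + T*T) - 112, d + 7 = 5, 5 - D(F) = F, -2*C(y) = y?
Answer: √32134 ≈ 179.26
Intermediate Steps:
C(y) = -y/2
D(F) = 5 - F
d = -2 (d = -7 + 5 = -2)
k(T) = -952 + 16*T² (k(T) = -56 + 8*((T² + T*T) - 112) = -56 + 8*((T² + T²) - 112) = -56 + 8*(2*T² - 112) = -56 + 8*(-112 + 2*T²) = -56 + (-896 + 16*T²) = -952 + 16*T²)
Y = 18686 (Y = (5 - (-1)*10/2) + (8352 + 10324) = (5 - 1*(-5)) + 18676 = (5 + 5) + 18676 = 10 + 18676 = 18686)
√(Y + k((-5*(-3))*d)) = √(18686 + (-952 + 16*(-5*(-3)*(-2))²)) = √(18686 + (-952 + 16*(15*(-2))²)) = √(18686 + (-952 + 16*(-30)²)) = √(18686 + (-952 + 16*900)) = √(18686 + (-952 + 14400)) = √(18686 + 13448) = √32134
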